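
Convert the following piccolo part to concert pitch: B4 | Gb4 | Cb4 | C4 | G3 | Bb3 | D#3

B5 Gb5 Cb5 C5 G4 Bb4 D#4

The piccolo sounds a perfect octave above written, so transpose each written note up a perfect octave.
B4 becomes B5
Gb4 becomes Gb5
Cb4 becomes Cb5
C4 becomes C5
G3 becomes G4
Bb3 becomes Bb4
D#3 becomes D#4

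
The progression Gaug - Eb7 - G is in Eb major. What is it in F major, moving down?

Aaug F7 A

Eb major down to F major is a minor seventh; each chord root moves by that interval while the quality stays the same.
Gaug: root G down a minor seventh → A, giving Aaug.
Eb7: root Eb down a minor seventh → F, giving F7.
G: root G down a minor seventh → A, giving A.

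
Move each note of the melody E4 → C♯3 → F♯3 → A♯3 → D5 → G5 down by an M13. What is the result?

E4: a thirteenth down reaches G, and 21 semitones makes it G2.
A major thirteenth down from C#3 gives E1.
F#3: a thirteenth down reaches A, and 21 semitones makes it A1.
A major thirteenth down from A#3 gives C#2.
D5 down a major thirteenth is F3.
G5 down a major thirteenth is Bb3.

G2 E1 A1 C#2 F3 Bb3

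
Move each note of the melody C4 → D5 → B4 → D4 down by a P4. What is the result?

C4 gives G3
D5 gives A4
B4 gives F#4
D4 gives A3

G3 A4 F#4 A3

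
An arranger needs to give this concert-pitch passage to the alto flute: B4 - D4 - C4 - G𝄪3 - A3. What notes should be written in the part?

E5 G4 F4 C##4 D4

The alto flute sounds a perfect fourth below written, so the written part must be a perfect fourth above concert — transpose each note up.
B4 to E5
D4 to G4
C4 to F4
G##3 to C##4
A3 to D4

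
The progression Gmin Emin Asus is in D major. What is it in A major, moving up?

D major up to A major is a perfect fifth; each chord root moves by that interval while the quality stays the same.
Gmin: root G up a perfect fifth → D, giving Dmin.
Emin: root E up a perfect fifth → B, giving Bmin.
Asus: root A up a perfect fifth → E, giving Esus.

Dmin Bmin Esus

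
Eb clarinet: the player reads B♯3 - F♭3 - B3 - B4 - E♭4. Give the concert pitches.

D#4 Abb3 D4 D5 Gb4

The Eb clarinet sounds a minor third above written, so transpose each written note up a minor third.
B#3 gives D#4
Fb3 gives Abb3
B3 gives D4
B4 gives D5
Eb4 gives Gb4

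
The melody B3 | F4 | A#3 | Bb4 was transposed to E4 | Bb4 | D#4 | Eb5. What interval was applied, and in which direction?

up a perfect fourth

From B3 to E4 is 4 letter names — a fourth of some quality.
B3 to E4 is 5 semitones, which makes it a perfect fourth; the second version is higher, so the direction is up.
Checking another pair — Bb4 → Eb5 — gives the same interval.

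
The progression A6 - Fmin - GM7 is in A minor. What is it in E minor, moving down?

A minor down to E minor is a perfect fourth; each chord root moves by that interval while the quality stays the same.
A6: root A down a perfect fourth → E, giving E6.
Fmin: root F down a perfect fourth → C, giving Cmin.
GM7: root G down a perfect fourth → D, giving DM7.

E6 Cmin DM7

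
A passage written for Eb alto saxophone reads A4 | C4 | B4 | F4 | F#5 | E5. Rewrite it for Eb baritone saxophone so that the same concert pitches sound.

A5 C5 B5 F5 F#6 E6

First find concert pitch: the Eb alto saxophone sounds a major sixth below written, so A4 C4 B4 F4 F#5 E5 sounds C4 Eb3 D4 Ab3 A4 G4.
Then write for Eb baritone saxophone: it sounds a major thirteenth below written, so the part must be a major thirteenth above concert.
C4 → A5
Eb3 → C5
D4 → B5
Ab3 → F5
A4 → F#6
G4 → E6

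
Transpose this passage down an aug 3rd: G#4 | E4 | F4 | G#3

Eb4 Cb4 Dbb4 Eb3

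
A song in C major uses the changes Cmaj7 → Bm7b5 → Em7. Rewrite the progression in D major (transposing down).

C major down to D major is a minor seventh; each chord root moves by that interval while the quality stays the same.
Cmaj7: root C down a minor seventh → D, giving Dmaj7.
Bm7b5: root B down a minor seventh → C#, giving C#m7b5.
Em7: root E down a minor seventh → F#, giving F#m7.

Dmaj7 C#m7b5 F#m7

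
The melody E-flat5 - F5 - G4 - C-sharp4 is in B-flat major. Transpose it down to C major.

From B-flat down to C is a minor seventh; apply that to each pitch.
Eb5 → F4
F5 → G4
G4 → A3
C#4 → D#3

F4 G4 A3 D#3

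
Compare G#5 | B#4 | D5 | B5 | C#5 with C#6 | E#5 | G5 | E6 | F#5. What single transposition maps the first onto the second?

From G#5 to C#6 is 4 letter names — a fourth of some quality.
G#5 to C#6 is 5 semitones, which makes it a perfect fourth; the second version is higher, so the direction is up.
Checking another pair — C#5 → F#5 — gives the same interval.

up a perfect fourth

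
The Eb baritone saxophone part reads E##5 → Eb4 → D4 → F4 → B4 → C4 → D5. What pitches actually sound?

G##3 Gb2 F2 Ab2 D3 Eb2 F3

Written C4 on the Eb baritone saxophone sounds as Eb2, a major thirteenth lower; apply that shift to every note.
E##5 -> G##3
Eb4 -> Gb2
D4 -> F2
F4 -> Ab2
B4 -> D3
C4 -> Eb2
D5 -> F3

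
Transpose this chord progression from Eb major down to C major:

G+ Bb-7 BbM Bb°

E+ G-7 GM G°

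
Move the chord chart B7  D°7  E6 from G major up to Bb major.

D7 F°7 G6

G major up to Bb major is a minor third; each chord root moves by that interval while the quality stays the same.
B7: root B up a minor third → D, giving D7.
D°7: root D up a minor third → F, giving F°7.
E6: root E up a minor third → G, giving G6.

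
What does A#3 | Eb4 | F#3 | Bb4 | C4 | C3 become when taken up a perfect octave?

A#4 Eb5 F#4 Bb5 C5 C4

A#3 up a perfect octave is A#4.
Eb4 up a perfect octave is Eb5.
F#3 up a perfect octave is F#4.
A perfect octave up from Bb4 gives Bb5.
A perfect octave up from C4 gives C5.
A perfect octave up from C3 gives C4.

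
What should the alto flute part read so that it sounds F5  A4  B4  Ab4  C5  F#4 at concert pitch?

The alto flute sounds a perfect fourth below written, so the written part must be a perfect fourth above concert — transpose each note up.
F5 → Bb5
A4 → D5
B4 → E5
Ab4 → Db5
C5 → F5
F#4 → B4

Bb5 D5 E5 Db5 F5 B4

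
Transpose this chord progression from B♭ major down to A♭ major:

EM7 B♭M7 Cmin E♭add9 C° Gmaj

B♭ major down to A♭ major is a major second; each chord root moves by that interval while the quality stays the same.
EM7: root E down a major second → D, giving DM7.
B♭M7: root B♭ down a major second → Ab, giving AbM7.
Cmin: root C down a major second → Bb, giving Bbmin.
E♭add9: root E♭ down a major second → Db, giving Dbadd9.
C°: root C down a major second → Bb, giving Bb°.
Gmaj: root G down a major second → F, giving Fmaj.

DM7 AbM7 Bbmin Dbadd9 Bb° Fmaj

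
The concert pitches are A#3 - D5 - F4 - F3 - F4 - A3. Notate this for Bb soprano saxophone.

Written C4 sounds as Bb3 on the Bb soprano saxophone, so concert pitches are written a major second up.
A#3 → B#3
D5 → E5
F4 → G4
F3 → G3
F4 → G4
A3 → B3

B#3 E5 G4 G3 G4 B3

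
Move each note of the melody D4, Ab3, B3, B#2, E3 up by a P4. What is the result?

G4 Db4 E4 E#3 A3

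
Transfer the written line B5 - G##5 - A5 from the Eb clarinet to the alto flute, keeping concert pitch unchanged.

G6 E#6 F6

First find concert pitch: the Eb clarinet sounds a minor third above written, so B5 G##5 A5 sounds D6 B#5 C6.
Then write for alto flute: it sounds a perfect fourth below written, so the part must be a perfect fourth above concert.
D6 → G6
B#5 → E#6
C6 → F6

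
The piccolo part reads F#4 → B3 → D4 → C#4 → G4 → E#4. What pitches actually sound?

The piccolo sounds a perfect octave above written, so transpose each written note up a perfect octave.
F#4 to F#5
B3 to B4
D4 to D5
C#4 to C#5
G4 to G5
E#4 to E#5

F#5 B4 D5 C#5 G5 E#5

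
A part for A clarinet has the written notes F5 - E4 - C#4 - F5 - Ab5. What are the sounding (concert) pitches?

D5 C#4 A#3 D5 F5

Written C4 on the A clarinet sounds as A3, a minor third lower; apply that shift to every note.
F5 → D5
E4 → C#4
C#4 → A#3
F5 → D5
Ab5 → F5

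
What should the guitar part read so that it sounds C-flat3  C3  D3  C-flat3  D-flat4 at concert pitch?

The guitar sounds a perfect octave below written, so the written part must be a perfect octave above concert — transpose each note up.
Cb3 gives Cb4
C3 gives C4
D3 gives D4
Cb3 gives Cb4
Db4 gives Db5

Cb4 C4 D4 Cb4 Db5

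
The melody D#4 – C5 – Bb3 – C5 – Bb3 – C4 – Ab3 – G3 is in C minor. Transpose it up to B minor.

C##5 B5 A4 B5 A4 B4 G4 F#4

C minor to B minor up is a major seventh, so every note moves up by that interval.
D#4 → C##5
C5 → B5
Bb3 → A4
C5 → B5
Bb3 → A4
C4 → B4
Ab3 → G4
G3 → F#4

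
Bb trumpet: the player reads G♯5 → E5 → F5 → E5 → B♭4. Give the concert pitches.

F#5 D5 Eb5 D5 Ab4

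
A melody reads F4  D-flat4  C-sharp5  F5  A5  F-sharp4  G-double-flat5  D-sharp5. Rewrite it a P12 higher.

F4: a twelfth up reaches C, and 19 semitones makes it C6.
Db4 up a perfect twelfth is Ab5.
A perfect twelfth up from C#5 gives G#6.
A perfect twelfth up from F5 gives C7.
A perfect twelfth up from A5 gives E7.
A perfect twelfth up from F#4 gives C#6.
Gbb5 up a perfect twelfth is Dbb7.
A perfect twelfth up from D#5 gives A#6.

C6 Ab5 G#6 C7 E7 C#6 Dbb7 A#6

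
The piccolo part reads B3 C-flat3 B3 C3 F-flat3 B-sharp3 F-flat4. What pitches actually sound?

B4 Cb4 B4 C4 Fb4 B#4 Fb5

The piccolo sounds a perfect octave above written, so transpose each written note up a perfect octave.
B3 → B4
Cb3 → Cb4
B3 → B4
C3 → C4
Fb3 → Fb4
B#3 → B#4
Fb4 → Fb5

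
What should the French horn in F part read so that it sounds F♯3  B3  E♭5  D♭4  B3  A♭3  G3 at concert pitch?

Written C4 sounds as F3 on the French horn in F, so concert pitches are written a perfect fifth up.
F#3 to C#4
B3 to F#4
Eb5 to Bb5
Db4 to Ab4
B3 to F#4
Ab3 to Eb4
G3 to D4

C#4 F#4 Bb5 Ab4 F#4 Eb4 D4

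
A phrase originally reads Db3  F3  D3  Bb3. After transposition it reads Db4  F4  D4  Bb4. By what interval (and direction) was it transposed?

Take the first pair: Db3 → Db4. D to D spans 8 letter names, so the interval is some kind of octave.
Db3 to Db4 is 12 semitones, which makes it a perfect octave; the second version is higher, so the direction is up.
Checking another pair — Bb3 → Bb4 — gives the same interval.

up a perfect octave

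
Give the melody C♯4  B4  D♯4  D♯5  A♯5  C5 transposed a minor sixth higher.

A minor sixth up from C#4 gives A4.
B4: a sixth up reaches G, and 8 semitones makes it G5.
D#4 up a minor sixth is B4.
A minor sixth up from D#5 gives B5.
A minor sixth up from A#5 gives F#6.
C5: a sixth up reaches A, and 8 semitones makes it Ab5.

A4 G5 B4 B5 F#6 Ab5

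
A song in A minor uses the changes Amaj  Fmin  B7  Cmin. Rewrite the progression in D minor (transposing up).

Dmaj Bbmin E7 Fmin

A minor up to D minor is a perfect fourth; each chord root moves by that interval while the quality stays the same.
Amaj: root A up a perfect fourth → D, giving Dmaj.
Fmin: root F up a perfect fourth → Bb, giving Bbmin.
B7: root B up a perfect fourth → E, giving E7.
Cmin: root C up a perfect fourth → F, giving Fmin.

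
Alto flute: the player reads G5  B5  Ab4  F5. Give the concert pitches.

The alto flute sounds a perfect fourth below written, so transpose each written note down a perfect fourth.
G5 becomes D5
B5 becomes F#5
Ab4 becomes Eb4
F5 becomes C5

D5 F#5 Eb4 C5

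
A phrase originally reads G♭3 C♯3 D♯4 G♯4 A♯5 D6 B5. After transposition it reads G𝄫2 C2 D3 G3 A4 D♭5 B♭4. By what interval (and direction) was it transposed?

From Gb3 to Gbb2 is 8 letter names — an octave of some quality.
Gbb2 to Gb3 is 13 semitones, which makes it an augmented octave; the second version is lower, so the direction is down.
Checking another pair — B5 → Bb4 — gives the same interval.

down an augmented octave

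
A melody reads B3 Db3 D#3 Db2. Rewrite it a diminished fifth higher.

B3 to F4
Db3 to Abb3
D#3 to A3
Db2 to Abb2

F4 Abb3 A3 Abb2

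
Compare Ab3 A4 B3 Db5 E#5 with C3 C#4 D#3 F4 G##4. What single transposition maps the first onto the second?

From Ab3 to C3 is 6 letter names — a sixth of some quality.
C3 to Ab3 is 8 semitones, which makes it a minor sixth; the second version is lower, so the direction is down.
Checking another pair — E#5 → G##4 — gives the same interval.

down a minor sixth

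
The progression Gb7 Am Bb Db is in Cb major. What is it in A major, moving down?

E7 F##m G# B

Cb major down to A major is a diminished third; each chord root moves by that interval while the quality stays the same.
Gb7: root Gb down a diminished third → E, giving E7.
Am: root A down a diminished third → F##, giving F##m.
Bb: root Bb down a diminished third → G#, giving G#.
Db: root Db down a diminished third → B, giving B.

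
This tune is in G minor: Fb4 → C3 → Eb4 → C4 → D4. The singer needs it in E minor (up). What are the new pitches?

G minor to E minor up is a major sixth, so every note moves up by that interval.
Fb4 becomes Db5
C3 becomes A3
Eb4 becomes C5
C4 becomes A4
D4 becomes B4

Db5 A3 C5 A4 B4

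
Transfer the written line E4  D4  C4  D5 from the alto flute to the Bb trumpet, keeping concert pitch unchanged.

First find concert pitch: the alto flute sounds a perfect fourth below written, so E4 D4 C4 D5 sounds B3 A3 G3 A4.
Then write for Bb trumpet: it sounds a major second below written, so the part must be a major second above concert.
B3 → C#4
A3 → B3
G3 → A3
A4 → B4

C#4 B3 A3 B4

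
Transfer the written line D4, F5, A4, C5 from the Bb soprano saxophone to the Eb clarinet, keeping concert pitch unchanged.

A3 C5 E4 G4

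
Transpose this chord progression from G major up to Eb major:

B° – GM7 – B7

G° EbM7 G7

G major up to Eb major is a minor sixth; each chord root moves by that interval while the quality stays the same.
B°: root B up a minor sixth → G, giving G°.
GM7: root G up a minor sixth → Eb, giving EbM7.
B7: root B up a minor sixth → G, giving G7.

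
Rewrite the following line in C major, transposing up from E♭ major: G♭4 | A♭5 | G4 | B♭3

Eb5 F6 E5 G4

E♭ major to C major up is a major sixth, so every note moves up by that interval.
Gb4 → Eb5
Ab5 → F6
G4 → E5
Bb3 → G4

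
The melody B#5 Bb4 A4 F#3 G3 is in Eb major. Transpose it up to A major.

From Eb up to A is an augmented fourth; apply that to each pitch.
B#5 -> E##6
Bb4 -> E5
A4 -> D#5
F#3 -> B#3
G3 -> C#4

E##6 E5 D#5 B#3 C#4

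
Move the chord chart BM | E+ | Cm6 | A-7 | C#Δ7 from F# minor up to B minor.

F# minor up to B minor is a perfect fourth; each chord root moves by that interval while the quality stays the same.
BM: root B up a perfect fourth → E, giving EM.
E+: root E up a perfect fourth → A, giving A+.
Cm6: root C up a perfect fourth → F, giving Fm6.
A-7: root A up a perfect fourth → D, giving D-7.
C#Δ7: root C# up a perfect fourth → F#, giving F#Δ7.

EM A+ Fm6 D-7 F#Δ7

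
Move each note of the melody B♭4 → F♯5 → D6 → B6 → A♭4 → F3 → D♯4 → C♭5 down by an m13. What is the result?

D3 A#3 F#4 D#5 C3 A1 F##2 Eb3

Bb4 becomes D3
F#5 becomes A#3
D6 becomes F#4
B6 becomes D#5
Ab4 becomes C3
F3 becomes A1
D#4 becomes F##2
Cb5 becomes Eb3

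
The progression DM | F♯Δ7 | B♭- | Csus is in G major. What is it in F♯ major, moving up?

C#M E#Δ7 A- Bsus

G major up to F♯ major is a major seventh; each chord root moves by that interval while the quality stays the same.
DM: root D up a major seventh → C#, giving C#M.
F♯Δ7: root F♯ up a major seventh → E#, giving E#Δ7.
B♭-: root B♭ up a major seventh → A, giving A-.
Csus: root C up a major seventh → B, giving Bsus.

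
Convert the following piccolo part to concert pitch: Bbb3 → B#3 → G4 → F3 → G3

Bbb4 B#4 G5 F4 G4

Written C4 on the piccolo sounds as C5, a perfect octave higher; apply that shift to every note.
Bbb3 to Bbb4
B#3 to B#4
G4 to G5
F3 to F4
G3 to G4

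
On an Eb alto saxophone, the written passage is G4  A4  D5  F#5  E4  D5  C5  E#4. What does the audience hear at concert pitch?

The Eb alto saxophone sounds a major sixth below written, so transpose each written note down a major sixth.
G4 → Bb3
A4 → C4
D5 → F4
F#5 → A4
E4 → G3
D5 → F4
C5 → Eb4
E#4 → G#3

Bb3 C4 F4 A4 G3 F4 Eb4 G#3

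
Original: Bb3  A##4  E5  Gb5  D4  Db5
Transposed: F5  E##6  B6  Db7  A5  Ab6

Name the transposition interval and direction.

From Bb3 to F5 is 12 letter names — a twelfth of some quality.
Bb3 to F5 is 19 semitones, which makes it a perfect twelfth; the second version is higher, so the direction is up.
Checking another pair — Db5 → Ab6 — gives the same interval.

up a perfect twelfth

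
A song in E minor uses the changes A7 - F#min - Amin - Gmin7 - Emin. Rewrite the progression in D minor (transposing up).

G7 Emin Gmin Fmin7 Dmin

E minor up to D minor is a minor seventh; each chord root moves by that interval while the quality stays the same.
A7: root A up a minor seventh → G, giving G7.
F#min: root F# up a minor seventh → E, giving Emin.
Amin: root A up a minor seventh → G, giving Gmin.
Gmin7: root G up a minor seventh → F, giving Fmin7.
Emin: root E up a minor seventh → D, giving Dmin.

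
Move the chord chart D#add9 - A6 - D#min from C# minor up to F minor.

Gadd9 Db6 Gmin

C# minor up to F minor is a diminished fourth; each chord root moves by that interval while the quality stays the same.
D#add9: root D# up a diminished fourth → G, giving Gadd9.
A6: root A up a diminished fourth → Db, giving Db6.
D#min: root D# up a diminished fourth → G, giving Gmin.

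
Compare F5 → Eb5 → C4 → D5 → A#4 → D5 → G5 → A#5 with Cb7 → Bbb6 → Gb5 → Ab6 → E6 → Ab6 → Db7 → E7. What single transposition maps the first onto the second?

up a diminished twelfth

Take the first pair: F5 → Cb7. F to C spans 12 letter names, so the interval is some kind of twelfth.
F5 to Cb7 is 18 semitones, which makes it a diminished twelfth; the second version is higher, so the direction is up.
Checking another pair — A#5 → E7 — gives the same interval.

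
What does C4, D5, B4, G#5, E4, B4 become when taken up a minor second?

Db4 Eb5 C5 A5 F4 C5

C4 up a minor second is Db4.
D5 up a minor second is Eb5.
A minor second up from B4 gives C5.
A minor second up from G#5 gives A5.
E4: a second up reaches F, and 1 semitone makes it F4.
B4: a second up reaches C, and 1 semitone makes it C5.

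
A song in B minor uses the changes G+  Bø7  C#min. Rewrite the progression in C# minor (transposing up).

A+ C#ø7 D#min

B minor up to C# minor is a major second; each chord root moves by that interval while the quality stays the same.
G+: root G up a major second → A, giving A+.
Bø7: root B up a major second → C#, giving C#ø7.
C#min: root C# up a major second → D#, giving D#min.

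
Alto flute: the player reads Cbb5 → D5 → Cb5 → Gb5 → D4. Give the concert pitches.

The alto flute sounds a perfect fourth below written, so transpose each written note down a perfect fourth.
Cbb5 to Gbb4
D5 to A4
Cb5 to Gb4
Gb5 to Db5
D4 to A3

Gbb4 A4 Gb4 Db5 A3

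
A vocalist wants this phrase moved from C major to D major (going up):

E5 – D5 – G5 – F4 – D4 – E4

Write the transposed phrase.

C major to D major up is a major second, so every note moves up by that interval.
E5 → F#5
D5 → E5
G5 → A5
F4 → G4
D4 → E4
E4 → F#4

F#5 E5 A5 G4 E4 F#4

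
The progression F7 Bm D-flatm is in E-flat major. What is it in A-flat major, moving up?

Bb7 Em Gbm

E-flat major up to A-flat major is a perfect fourth; each chord root moves by that interval while the quality stays the same.
F7: root F up a perfect fourth → Bb, giving Bb7.
Bm: root B up a perfect fourth → E, giving Em.
D-flatm: root D-flat up a perfect fourth → Gb, giving Gbm.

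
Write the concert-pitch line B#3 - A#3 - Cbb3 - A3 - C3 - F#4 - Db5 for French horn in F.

F##4 E#4 Gbb3 E4 G3 C#5 Ab5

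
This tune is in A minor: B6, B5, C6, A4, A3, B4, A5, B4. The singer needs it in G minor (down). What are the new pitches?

A minor to G minor down is a major second, so every note moves down by that interval.
B6 to A6
B5 to A5
C6 to Bb5
A4 to G4
A3 to G3
B4 to A4
A5 to G5
B4 to A4

A6 A5 Bb5 G4 G3 A4 G5 A4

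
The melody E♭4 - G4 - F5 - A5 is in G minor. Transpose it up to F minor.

From G up to F is a minor seventh; apply that to each pitch.
Eb4 to Db5
G4 to F5
F5 to Eb6
A5 to G6

Db5 F5 Eb6 G6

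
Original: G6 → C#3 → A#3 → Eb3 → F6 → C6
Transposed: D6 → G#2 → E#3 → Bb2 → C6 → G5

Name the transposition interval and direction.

down a perfect fourth

From G6 to D6 is 4 letter names — a fourth of some quality.
D6 to G6 is 5 semitones, which makes it a perfect fourth; the second version is lower, so the direction is down.
Checking another pair — C6 → G5 — gives the same interval.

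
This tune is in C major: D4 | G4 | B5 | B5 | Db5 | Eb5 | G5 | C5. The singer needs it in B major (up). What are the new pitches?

C#5 F#5 A#6 A#6 C6 D6 F#6 B5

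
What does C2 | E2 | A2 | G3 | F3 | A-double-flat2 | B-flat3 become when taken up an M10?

E3 G#3 C#4 B4 A4 Cb4 D5

C2 -> E3
E2 -> G#3
A2 -> C#4
G3 -> B4
F3 -> A4
Abb2 -> Cb4
Bb3 -> D5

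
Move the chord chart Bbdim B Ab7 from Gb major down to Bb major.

Ddim D# C7

Gb major down to Bb major is a minor sixth; each chord root moves by that interval while the quality stays the same.
Bbdim: root Bb down a minor sixth → D, giving Ddim.
B: root B down a minor sixth → D#, giving D#.
Ab7: root Ab down a minor sixth → C, giving C7.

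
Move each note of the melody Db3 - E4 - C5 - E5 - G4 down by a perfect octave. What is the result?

Db2 E3 C4 E4 G3

Db3 down a perfect octave is Db2.
E4 down a perfect octave is E3.
C5 down a perfect octave is C4.
E5: an octave down reaches E, and 12 semitones makes it E4.
G4 down a perfect octave is G3.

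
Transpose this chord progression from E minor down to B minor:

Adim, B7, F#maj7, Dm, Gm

Edim F#7 C#maj7 Am Dm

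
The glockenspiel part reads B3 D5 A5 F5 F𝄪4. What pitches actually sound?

B5 D7 A7 F7 F##6

The glockenspiel sounds a perfect fifteenth above written, so transpose each written note up a perfect fifteenth.
B3 becomes B5
D5 becomes D7
A5 becomes A7
F5 becomes F7
F##4 becomes F##6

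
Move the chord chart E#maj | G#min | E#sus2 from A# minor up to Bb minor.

Fmaj Abmin Fsus2

A# minor up to Bb minor is a diminished second; each chord root moves by that interval while the quality stays the same.
E#maj: root E# up a diminished second → F, giving Fmaj.
G#min: root G# up a diminished second → Ab, giving Abmin.
E#sus2: root E# up a diminished second → F, giving Fsus2.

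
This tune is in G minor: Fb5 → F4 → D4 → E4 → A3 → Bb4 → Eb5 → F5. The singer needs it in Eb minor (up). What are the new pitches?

Dbb6 Db5 Bb4 C5 F4 Gb5 Cb6 Db6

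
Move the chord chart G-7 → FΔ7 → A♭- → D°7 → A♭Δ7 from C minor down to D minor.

C minor down to D minor is a minor seventh; each chord root moves by that interval while the quality stays the same.
G-7: root G down a minor seventh → A, giving A-7.
FΔ7: root F down a minor seventh → G, giving GΔ7.
A♭-: root A♭ down a minor seventh → Bb, giving Bb-.
D°7: root D down a minor seventh → E, giving E°7.
A♭Δ7: root A♭ down a minor seventh → Bb, giving BbΔ7.

A-7 GΔ7 Bb- E°7 BbΔ7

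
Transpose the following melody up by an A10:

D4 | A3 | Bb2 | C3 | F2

F##5 C##5 D#4 E#4 A#3

D4: a tenth up reaches F, and 17 semitones makes it F##5.
A3: a tenth up reaches C, and 17 semitones makes it C##5.
Bb2: a tenth up reaches D, and 17 semitones makes it D#4.
C3: a tenth up reaches E, and 17 semitones makes it E#4.
F2 up an augmented tenth is A#3.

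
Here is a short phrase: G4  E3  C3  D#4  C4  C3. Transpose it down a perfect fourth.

D4 B2 G2 A#3 G3 G2

G4 becomes D4
E3 becomes B2
C3 becomes G2
D#4 becomes A#3
C4 becomes G3
C3 becomes G2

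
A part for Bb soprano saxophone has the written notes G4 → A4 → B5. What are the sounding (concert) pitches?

F4 G4 A5

Written C4 on the Bb soprano saxophone sounds as Bb3, a major second lower; apply that shift to every note.
G4 becomes F4
A4 becomes G4
B5 becomes A5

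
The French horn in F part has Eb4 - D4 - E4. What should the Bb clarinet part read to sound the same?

Bb3 A3 B3

First find concert pitch: the French horn in F sounds a perfect fifth below written, so Eb4 D4 E4 sounds Ab3 G3 A3.
Then write for Bb clarinet: it sounds a major second below written, so the part must be a major second above concert.
Ab3 → Bb3
G3 → A3
A3 → B3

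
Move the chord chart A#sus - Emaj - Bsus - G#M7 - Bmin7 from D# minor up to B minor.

D# minor up to B minor is a minor sixth; each chord root moves by that interval while the quality stays the same.
A#sus: root A# up a minor sixth → F#, giving F#sus.
Emaj: root E up a minor sixth → C, giving Cmaj.
Bsus: root B up a minor sixth → G, giving Gsus.
G#M7: root G# up a minor sixth → E, giving EM7.
Bmin7: root B up a minor sixth → G, giving Gmin7.

F#sus Cmaj Gsus EM7 Gmin7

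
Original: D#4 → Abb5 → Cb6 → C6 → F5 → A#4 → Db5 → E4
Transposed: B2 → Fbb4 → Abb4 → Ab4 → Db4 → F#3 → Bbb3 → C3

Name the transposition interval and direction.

down a major tenth

From D#4 to B2 is 10 letter names — a tenth of some quality.
B2 to D#4 is 16 semitones, which makes it a major tenth; the second version is lower, so the direction is down.
Checking another pair — E4 → C3 — gives the same interval.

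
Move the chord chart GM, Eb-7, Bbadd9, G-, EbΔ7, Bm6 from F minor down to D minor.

EM C-7 Gadd9 E- CΔ7 G#m6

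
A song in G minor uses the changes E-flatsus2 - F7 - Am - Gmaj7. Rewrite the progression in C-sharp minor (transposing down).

G minor down to C-sharp minor is a diminished fifth; each chord root moves by that interval while the quality stays the same.
E-flatsus2: root E-flat down a diminished fifth → A, giving Asus2.
F7: root F down a diminished fifth → B, giving B7.
Am: root A down a diminished fifth → D#, giving D#m.
Gmaj7: root G down a diminished fifth → C#, giving C#maj7.

Asus2 B7 D#m C#maj7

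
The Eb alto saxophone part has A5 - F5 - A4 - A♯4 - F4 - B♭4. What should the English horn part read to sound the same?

First find concert pitch: the Eb alto saxophone sounds a major sixth below written, so A5 F5 A4 A♯4 F4 B♭4 sounds C5 Ab4 C4 C#4 Ab3 Db4.
Then write for English horn: it sounds a perfect fifth below written, so the part must be a perfect fifth above concert.
C5 → G5
Ab4 → Eb5
C4 → G4
C#4 → G#4
Ab3 → Eb4
Db4 → Ab4

G5 Eb5 G4 G#4 Eb4 Ab4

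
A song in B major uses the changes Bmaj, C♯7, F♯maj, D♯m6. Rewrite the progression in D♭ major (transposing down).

Dbmaj Eb7 Abmaj Fm6

B major down to D♭ major is an augmented sixth; each chord root moves by that interval while the quality stays the same.
Bmaj: root B down an augmented sixth → Db, giving Dbmaj.
C♯7: root C♯ down an augmented sixth → Eb, giving Eb7.
F♯maj: root F♯ down an augmented sixth → Ab, giving Abmaj.
D♯m6: root D♯ down an augmented sixth → F, giving Fm6.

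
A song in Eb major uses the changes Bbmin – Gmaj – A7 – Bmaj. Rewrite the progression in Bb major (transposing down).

Eb major down to Bb major is a perfect fourth; each chord root moves by that interval while the quality stays the same.
Bbmin: root Bb down a perfect fourth → F, giving Fmin.
Gmaj: root G down a perfect fourth → D, giving Dmaj.
A7: root A down a perfect fourth → E, giving E7.
Bmaj: root B down a perfect fourth → F#, giving F#maj.

Fmin Dmaj E7 F#maj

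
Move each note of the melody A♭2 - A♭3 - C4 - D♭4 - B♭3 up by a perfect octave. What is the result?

Ab3 Ab4 C5 Db5 Bb4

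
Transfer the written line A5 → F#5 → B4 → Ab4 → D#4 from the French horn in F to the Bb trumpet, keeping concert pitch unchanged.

First find concert pitch: the French horn in F sounds a perfect fifth below written, so A5 F#5 B4 Ab4 D#4 sounds D5 B4 E4 Db4 G#3.
Then write for Bb trumpet: it sounds a major second below written, so the part must be a major second above concert.
D5 → E5
B4 → C#5
E4 → F#4
Db4 → Eb4
G#3 → A#3

E5 C#5 F#4 Eb4 A#3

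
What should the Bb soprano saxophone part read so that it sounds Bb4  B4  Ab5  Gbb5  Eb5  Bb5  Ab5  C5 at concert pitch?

The Bb soprano saxophone sounds a major second below written, so the written part must be a major second above concert — transpose each note up.
Bb4 -> C5
B4 -> C#5
Ab5 -> Bb5
Gbb5 -> Abb5
Eb5 -> F5
Bb5 -> C6
Ab5 -> Bb5
C5 -> D5

C5 C#5 Bb5 Abb5 F5 C6 Bb5 D5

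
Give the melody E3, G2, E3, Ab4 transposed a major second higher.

F#3 A2 F#3 Bb4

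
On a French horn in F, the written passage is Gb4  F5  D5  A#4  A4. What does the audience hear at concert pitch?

Cb4 Bb4 G4 D#4 D4

Written C4 on the French horn in F sounds as F3, a perfect fifth lower; apply that shift to every note.
Gb4 → Cb4
F5 → Bb4
D5 → G4
A#4 → D#4
A4 → D4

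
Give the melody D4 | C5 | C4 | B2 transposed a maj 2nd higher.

E4 D5 D4 C#3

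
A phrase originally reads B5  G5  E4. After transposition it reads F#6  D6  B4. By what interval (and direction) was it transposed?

Take the first pair: B5 → F#6. B to F spans 5 letter names, so the interval is some kind of fifth.
B5 to F#6 is 7 semitones, which makes it a perfect fifth; the second version is higher, so the direction is up.
Checking another pair — E4 → B4 — gives the same interval.

up a perfect fifth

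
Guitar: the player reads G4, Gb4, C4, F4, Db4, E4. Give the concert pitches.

G3 Gb3 C3 F3 Db3 E3

Written C4 on the guitar sounds as C3, a perfect octave lower; apply that shift to every note.
G4 → G3
Gb4 → Gb3
C4 → C3
F4 → F3
Db4 → Db3
E4 → E3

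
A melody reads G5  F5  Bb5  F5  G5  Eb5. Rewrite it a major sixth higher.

E6 D6 G6 D6 E6 C6

A major sixth up from G5 gives E6.
F5 up a major sixth is D6.
Bb5: a sixth up reaches G, and 9 semitones makes it G6.
F5 up a major sixth is D6.
G5 up a major sixth is E6.
Eb5 up a major sixth is C6.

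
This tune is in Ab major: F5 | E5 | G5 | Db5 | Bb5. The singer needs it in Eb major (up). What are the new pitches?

C6 B5 D6 Ab5 F6

Ab major to Eb major up is a perfect fifth, so every note moves up by that interval.
F5 to C6
E5 to B5
G5 to D6
Db5 to Ab5
Bb5 to F6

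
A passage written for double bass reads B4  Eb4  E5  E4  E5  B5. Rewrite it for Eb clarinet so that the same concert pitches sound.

G#3 C3 C#4 C#3 C#4 G#4

First find concert pitch: the double bass sounds a perfect octave below written, so B4 Eb4 E5 E4 E5 B5 sounds B3 Eb3 E4 E3 E4 B4.
Then write for Eb clarinet: it sounds a minor third above written, so the part must be a minor third below concert.
B3 → G#3
Eb3 → C3
E4 → C#4
E3 → C#3
E4 → C#4
B4 → G#4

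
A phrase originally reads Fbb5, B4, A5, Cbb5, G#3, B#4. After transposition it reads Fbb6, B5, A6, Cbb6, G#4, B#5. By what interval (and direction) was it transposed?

up a perfect octave

From Fbb5 to Fbb6 is 8 letter names — an octave of some quality.
Fbb5 to Fbb6 is 12 semitones, which makes it a perfect octave; the second version is higher, so the direction is up.
Checking another pair — B#4 → B#5 — gives the same interval.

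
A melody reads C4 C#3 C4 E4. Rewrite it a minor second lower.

B3 B#2 B3 D#4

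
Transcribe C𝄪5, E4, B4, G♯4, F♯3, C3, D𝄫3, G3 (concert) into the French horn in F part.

Written C4 sounds as F3 on the French horn in F, so concert pitches are written a perfect fifth up.
C##5 becomes G##5
E4 becomes B4
B4 becomes F#5
G#4 becomes D#5
F#3 becomes C#4
C3 becomes G3
Dbb3 becomes Abb3
G3 becomes D4

G##5 B4 F#5 D#5 C#4 G3 Abb3 D4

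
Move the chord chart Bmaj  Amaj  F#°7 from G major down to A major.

C#maj Bmaj G#°7

G major down to A major is a minor seventh; each chord root moves by that interval while the quality stays the same.
Bmaj: root B down a minor seventh → C#, giving C#maj.
Amaj: root A down a minor seventh → B, giving Bmaj.
F#°7: root F# down a minor seventh → G#, giving G#°7.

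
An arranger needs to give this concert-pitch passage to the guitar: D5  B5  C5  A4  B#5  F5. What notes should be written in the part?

The guitar sounds a perfect octave below written, so the written part must be a perfect octave above concert — transpose each note up.
D5 becomes D6
B5 becomes B6
C5 becomes C6
A4 becomes A5
B#5 becomes B#6
F5 becomes F6

D6 B6 C6 A5 B#6 F6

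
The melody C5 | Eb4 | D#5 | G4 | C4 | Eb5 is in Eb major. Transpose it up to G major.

E5 G4 F##5 B4 E4 G5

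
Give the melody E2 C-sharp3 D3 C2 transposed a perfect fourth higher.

E2 gives A2
C#3 gives F#3
D3 gives G3
C2 gives F2

A2 F#3 G3 F2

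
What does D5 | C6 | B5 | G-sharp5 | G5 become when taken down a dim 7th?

D5 gives E#4
C6 gives D#5
B5 gives C##5
G#5 gives A##4
G5 gives A#4

E#4 D#5 C##5 A##4 A#4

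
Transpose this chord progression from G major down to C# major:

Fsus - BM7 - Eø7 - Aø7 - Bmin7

G major down to C# major is a diminished fifth; each chord root moves by that interval while the quality stays the same.
Fsus: root F down a diminished fifth → B, giving Bsus.
BM7: root B down a diminished fifth → E#, giving E#M7.
Eø7: root E down a diminished fifth → A#, giving A#ø7.
Aø7: root A down a diminished fifth → D#, giving D#ø7.
Bmin7: root B down a diminished fifth → E#, giving E#min7.

Bsus E#M7 A#ø7 D#ø7 E#min7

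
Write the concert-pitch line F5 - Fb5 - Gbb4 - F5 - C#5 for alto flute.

Written C4 sounds as G3 on the alto flute, so concert pitches are written a perfect fourth up.
F5 → Bb5
Fb5 → Bbb5
Gbb4 → Cbb5
F5 → Bb5
C#5 → F#5

Bb5 Bbb5 Cbb5 Bb5 F#5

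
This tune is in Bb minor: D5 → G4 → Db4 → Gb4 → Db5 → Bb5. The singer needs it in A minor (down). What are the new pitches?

Bb minor to A minor down is a minor second, so every note moves down by that interval.
D5 to C#5
G4 to F#4
Db4 to C4
Gb4 to F4
Db5 to C5
Bb5 to A5

C#5 F#4 C4 F4 C5 A5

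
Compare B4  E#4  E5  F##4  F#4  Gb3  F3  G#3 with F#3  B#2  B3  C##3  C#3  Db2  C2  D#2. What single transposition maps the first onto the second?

down a perfect eleventh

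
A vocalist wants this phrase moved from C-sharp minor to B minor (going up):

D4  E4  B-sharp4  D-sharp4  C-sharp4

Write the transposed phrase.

C-sharp minor to B minor up is a minor seventh, so every note moves up by that interval.
D4 gives C5
E4 gives D5
B#4 gives A#5
D#4 gives C#5
C#4 gives B4

C5 D5 A#5 C#5 B4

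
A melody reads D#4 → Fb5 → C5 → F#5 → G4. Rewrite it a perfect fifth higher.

A#4 Cb6 G5 C#6 D5

D#4: a fifth up reaches A, and 7 semitones makes it A#4.
Fb5 up a perfect fifth is Cb6.
A perfect fifth up from C5 gives G5.
A perfect fifth up from F#5 gives C#6.
A perfect fifth up from G4 gives D5.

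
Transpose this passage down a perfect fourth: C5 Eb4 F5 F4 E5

G4 Bb3 C5 C4 B4

C5 → G4
Eb4 → Bb3
F5 → C5
F4 → C4
E5 → B4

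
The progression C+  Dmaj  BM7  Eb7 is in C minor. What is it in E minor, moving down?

E+ F#maj D#M7 G7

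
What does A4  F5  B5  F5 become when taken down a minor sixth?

A4 becomes C#4
F5 becomes A4
B5 becomes D#5
F5 becomes A4

C#4 A4 D#5 A4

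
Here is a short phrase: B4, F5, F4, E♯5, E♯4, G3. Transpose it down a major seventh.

C4 Gb4 Gb3 F#4 F#3 Ab2

B4 down a major seventh is C4.
F5 down a major seventh is Gb4.
F4 down a major seventh is Gb3.
E#5 down a major seventh is F#4.
E#4 down a major seventh is F#3.
G3 down a major seventh is Ab2.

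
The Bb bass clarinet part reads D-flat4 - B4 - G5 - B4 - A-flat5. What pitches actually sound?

Written C4 on the Bb bass clarinet sounds as Bb2, a major ninth lower; apply that shift to every note.
Db4 → Cb3
B4 → A3
G5 → F4
B4 → A3
Ab5 → Gb4

Cb3 A3 F4 A3 Gb4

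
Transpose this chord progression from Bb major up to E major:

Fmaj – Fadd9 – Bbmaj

Bmaj Badd9 Emaj

Bb major up to E major is an augmented fourth; each chord root moves by that interval while the quality stays the same.
Fmaj: root F up an augmented fourth → B, giving Bmaj.
Fadd9: root F up an augmented fourth → B, giving Badd9.
Bbmaj: root Bb up an augmented fourth → E, giving Emaj.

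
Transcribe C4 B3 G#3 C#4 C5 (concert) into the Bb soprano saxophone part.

D4 C#4 A#3 D#4 D5

The Bb soprano saxophone sounds a major second below written, so the written part must be a major second above concert — transpose each note up.
C4 to D4
B3 to C#4
G#3 to A#3
C#4 to D#4
C5 to D5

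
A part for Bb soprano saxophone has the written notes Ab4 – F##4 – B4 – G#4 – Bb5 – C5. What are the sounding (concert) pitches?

Gb4 E#4 A4 F#4 Ab5 Bb4

Written C4 on the Bb soprano saxophone sounds as Bb3, a major second lower; apply that shift to every note.
Ab4 to Gb4
F##4 to E#4
B4 to A4
G#4 to F#4
Bb5 to Ab5
C5 to Bb4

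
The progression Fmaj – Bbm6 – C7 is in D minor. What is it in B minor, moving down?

Dmaj Gm6 A7

D minor down to B minor is a minor third; each chord root moves by that interval while the quality stays the same.
Fmaj: root F down a minor third → D, giving Dmaj.
Bbm6: root Bb down a minor third → G, giving Gm6.
C7: root C down a minor third → A, giving A7.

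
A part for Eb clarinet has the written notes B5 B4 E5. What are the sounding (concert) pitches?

D6 D5 G5

The Eb clarinet sounds a minor third above written, so transpose each written note up a minor third.
B5 -> D6
B4 -> D5
E5 -> G5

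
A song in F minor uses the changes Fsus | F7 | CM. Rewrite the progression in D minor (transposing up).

Dsus D7 AM

F minor up to D minor is a major sixth; each chord root moves by that interval while the quality stays the same.
Fsus: root F up a major sixth → D, giving Dsus.
F7: root F up a major sixth → D, giving D7.
CM: root C up a major sixth → A, giving AM.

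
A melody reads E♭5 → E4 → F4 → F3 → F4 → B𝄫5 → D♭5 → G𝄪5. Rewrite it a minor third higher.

A minor third up from Eb5 gives Gb5.
E4 up a minor third is G4.
F4: a third up reaches A, and 3 semitones makes it Ab4.
F3: a third up reaches A, and 3 semitones makes it Ab3.
F4: a third up reaches A, and 3 semitones makes it Ab4.
A minor third up from Bbb5 gives Dbb6.
A minor third up from Db5 gives Fb5.
A minor third up from G##5 gives B#5.

Gb5 G4 Ab4 Ab3 Ab4 Dbb6 Fb5 B#5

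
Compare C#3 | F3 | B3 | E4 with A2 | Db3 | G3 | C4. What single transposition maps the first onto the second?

down a major third

Take the first pair: C#3 → A2. C to A spans 3 letter names, so the interval is some kind of third.
A2 to C#3 is 4 semitones, which makes it a major third; the second version is lower, so the direction is down.
Checking another pair — E4 → C4 — gives the same interval.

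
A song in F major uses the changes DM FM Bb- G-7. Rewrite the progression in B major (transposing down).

G#M BM E- C#-7

F major down to B major is a diminished fifth; each chord root moves by that interval while the quality stays the same.
DM: root D down a diminished fifth → G#, giving G#M.
FM: root F down a diminished fifth → B, giving BM.
Bb-: root Bb down a diminished fifth → E, giving E-.
G-7: root G down a diminished fifth → C#, giving C#-7.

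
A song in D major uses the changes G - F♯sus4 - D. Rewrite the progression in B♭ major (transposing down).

Eb Dsus4 Bb

D major down to B♭ major is a major third; each chord root moves by that interval while the quality stays the same.
G: root G down a major third → Eb, giving Eb.
F♯sus4: root F♯ down a major third → D, giving Dsus4.
D: root D down a major third → Bb, giving Bb.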